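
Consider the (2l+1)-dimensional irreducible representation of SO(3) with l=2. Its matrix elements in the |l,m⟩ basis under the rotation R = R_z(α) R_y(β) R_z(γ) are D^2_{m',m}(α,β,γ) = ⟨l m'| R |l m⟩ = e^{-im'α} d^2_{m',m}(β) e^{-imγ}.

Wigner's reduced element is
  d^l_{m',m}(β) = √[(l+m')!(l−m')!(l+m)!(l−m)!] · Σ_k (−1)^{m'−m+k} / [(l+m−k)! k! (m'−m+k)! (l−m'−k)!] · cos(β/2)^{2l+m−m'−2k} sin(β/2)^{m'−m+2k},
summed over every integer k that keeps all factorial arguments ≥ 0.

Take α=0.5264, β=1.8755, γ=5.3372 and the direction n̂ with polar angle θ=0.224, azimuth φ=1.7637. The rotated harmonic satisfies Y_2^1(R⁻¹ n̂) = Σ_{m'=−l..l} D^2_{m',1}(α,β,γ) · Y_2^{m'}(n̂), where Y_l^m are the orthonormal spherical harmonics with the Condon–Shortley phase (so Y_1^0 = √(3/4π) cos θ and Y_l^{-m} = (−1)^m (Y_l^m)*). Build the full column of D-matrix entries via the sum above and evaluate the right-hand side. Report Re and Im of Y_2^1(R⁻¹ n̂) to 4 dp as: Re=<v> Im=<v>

Re=-0.1253 Im=-0.1119

Need the full column D^2_{m',1} for m'=−2..2 at α=0.5264, β=1.8755, γ=5.3372.
cos(β/2)=0.591604, sin(β/2)=0.806229
d^2_{-2,1}: single k=3 term ⇒ +0.620063;  D = -0.257352+0.564135i
d^2_{-1,1}: k∈[2..3] ⇒ +0.682495 -0.422507 = +0.259988;  D = +0.025544+0.258730i
d^2_{0,1}: k∈[1..2] ⇒ +0.408909 -0.759419 = -0.350511;  D = -0.205029-0.284290i
d^2_{1,1}: k∈[0..1] ⇒ +0.122496 -0.682495 = -0.559999;  D = -0.511423-0.228133i
d^2_{2,1}: single k=0 term ⇒ -0.333873;  D = -0.331970+0.035595i
Y_2^{m'}(θ=0.224,φ=1.7637) and Σ D·Y over m':
  (-0.2574+0.5641i)·(-0.0177+0.0072i)  (+0.0255+0.2587i)·(-0.0321-0.1642i)  (-0.2050-0.2843i)·(+0.5841+0.0000i)  (-0.5114-0.2281i)·(+0.0321-0.1642i)  (-0.3320+0.0356i)·(-0.0177-0.0072i)
Y_2^1(R⁻¹ n̂) = -0.125341-0.111936i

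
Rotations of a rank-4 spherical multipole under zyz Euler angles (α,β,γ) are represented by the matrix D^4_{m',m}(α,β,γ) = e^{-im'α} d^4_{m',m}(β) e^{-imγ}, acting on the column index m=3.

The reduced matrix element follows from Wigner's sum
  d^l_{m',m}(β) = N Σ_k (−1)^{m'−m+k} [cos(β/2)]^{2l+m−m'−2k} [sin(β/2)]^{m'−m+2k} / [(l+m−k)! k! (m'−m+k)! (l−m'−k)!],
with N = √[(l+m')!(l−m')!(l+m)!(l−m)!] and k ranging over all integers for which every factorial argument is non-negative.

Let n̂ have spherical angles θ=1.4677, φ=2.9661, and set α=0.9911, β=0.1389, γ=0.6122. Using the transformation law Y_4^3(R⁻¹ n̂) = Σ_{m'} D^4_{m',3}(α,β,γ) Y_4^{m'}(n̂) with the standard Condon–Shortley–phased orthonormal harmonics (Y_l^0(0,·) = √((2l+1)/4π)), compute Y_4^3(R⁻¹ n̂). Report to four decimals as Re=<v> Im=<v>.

Need the full column D^4_{m',3} for m'=−4..4 at α=0.9911, β=0.1389, γ=0.6122.
cos(β/2)=0.997589, sin(β/2)=0.069394
d^4_{-4,3}: single k=7 term ⇒ +0.000000;  D = -0.000000+0.000000i
d^4_{-3,3}: k∈[6..7] ⇒ +0.000001 -0.000000 = +0.000001;  D = +0.000000+0.000001i
d^4_{-2,3}: k∈[5..6] ⇒ +0.000018 -0.000000 = +0.000018;  D = +0.000018+0.000003i
d^4_{-1,3}: k∈[4..5] ⇒ +0.000304 -0.000001 = +0.000303;  D = +0.000201-0.000227i
d^4_{0,3}: k∈[3..4] ⇒ +0.003907 -0.000019 = +0.003888;  D = -0.001021-0.003751i
d^4_{1,3}: k∈[2..3] ⇒ +0.037673 -0.000304 = +0.037369;  D = -0.035543-0.011538i
d^4_{2,3}: k∈[1..2] ⇒ +0.255299 -0.003706 = +0.251593;  D = -0.196073+0.157653i
d^4_{3,3}: k∈[0..1] ⇒ +0.980876 -0.033224 = +0.947652;  D = +0.092260+0.943150i
d^4_{4,3}: single k=0 term ⇒ -0.192988;  D = -0.170984-0.089492i
Y_4^{m'}(θ=1.4677,φ=2.9661) and Σ D·Y over m':
  (-0.0000+0.0000i)·(+0.3308+0.2797i)  (+0.0000+0.0000i)·(-0.1096-0.0637i)  (+0.0000+0.0000i)·(-0.2878-0.1054i)  (+0.0002-0.0002i)·(+0.1395+0.0247i)  (-0.0010-0.0038i)·(+0.2842+0.0000i)  (-0.0355-0.0115i)·(-0.1395+0.0247i)  (-0.1961+0.1577i)·(-0.2878+0.1054i)  (+0.0923+0.9432i)·(+0.1096-0.0637i)  (-0.1710-0.0895i)·(+0.3308-0.2797i)
Y_4^3(R⁻¹ n̂) = +0.033395+0.049335i

Re=0.0334 Im=0.0493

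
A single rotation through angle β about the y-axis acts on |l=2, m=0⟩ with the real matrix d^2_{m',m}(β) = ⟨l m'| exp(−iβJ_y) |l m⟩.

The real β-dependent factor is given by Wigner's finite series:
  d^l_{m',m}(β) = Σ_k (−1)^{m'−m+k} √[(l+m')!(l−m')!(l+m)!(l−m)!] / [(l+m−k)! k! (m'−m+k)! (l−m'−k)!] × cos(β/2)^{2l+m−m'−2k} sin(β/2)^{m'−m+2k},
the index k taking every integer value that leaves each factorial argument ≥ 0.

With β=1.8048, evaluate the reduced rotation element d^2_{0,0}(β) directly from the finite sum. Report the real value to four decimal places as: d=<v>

d=-0.4194

d^2_{0,0}(β=1.8048) via Wigner's sum:
c=cos(1.8048/2)=0.619728, s=sin(1.8048/2)=0.784817; N=√[2·2·2·2]=4.000000
k: max(0,(0)−(0))=0 … min(2+(0),2−(0))=2
  k=0: (−1)^0·4.0000/(4)·0.6197^4·0.7848^0 = +0.147504
  k=1: (−1)^1·4.0000/(1)·0.6197^2·0.7848^2 = -0.946234
  k=2: (−1)^2·4.0000/(4)·0.6197^0·0.7848^4 = +0.379378
d^2_{0,0}(1.8048) = +0.147504 -0.946234 +0.379378 = -0.419352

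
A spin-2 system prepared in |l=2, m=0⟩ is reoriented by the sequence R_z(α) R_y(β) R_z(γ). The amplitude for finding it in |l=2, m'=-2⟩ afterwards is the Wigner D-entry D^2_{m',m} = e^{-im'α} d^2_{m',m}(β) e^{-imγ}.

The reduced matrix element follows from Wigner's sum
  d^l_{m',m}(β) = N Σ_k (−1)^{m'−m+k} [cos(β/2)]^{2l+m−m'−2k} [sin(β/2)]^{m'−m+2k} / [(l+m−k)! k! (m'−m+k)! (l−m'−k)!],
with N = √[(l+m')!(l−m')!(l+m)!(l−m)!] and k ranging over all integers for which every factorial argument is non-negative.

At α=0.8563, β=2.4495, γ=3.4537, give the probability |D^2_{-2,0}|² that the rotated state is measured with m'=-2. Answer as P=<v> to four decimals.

P=0.0622

D^2_{-2,0}(0.8563,2.4495,3.4537) = e^{-i·-2·0.8563}·d^2_{-2,0}(2.4495)·e^{-i·0·3.4537}. Compute d first:
With c≡cos(β/2)=0.339181 and s≡sin(β/2)=0.940721, N=[1·24·2·2]^{1/2}=9.797959
k∈{2} keeps every argument non-negative
  k=2: (−1)^0·9.7980/(4)·0.3392^2·0.9407^2 = +0.249380
d^2_{-2,0}(2.4495) = +0.249380
|D^2_{-2,0}|² = |d^2_{-2,0}(β)|² = (+0.249380)² = 0.062190 (the z-rotation phases have unit modulus)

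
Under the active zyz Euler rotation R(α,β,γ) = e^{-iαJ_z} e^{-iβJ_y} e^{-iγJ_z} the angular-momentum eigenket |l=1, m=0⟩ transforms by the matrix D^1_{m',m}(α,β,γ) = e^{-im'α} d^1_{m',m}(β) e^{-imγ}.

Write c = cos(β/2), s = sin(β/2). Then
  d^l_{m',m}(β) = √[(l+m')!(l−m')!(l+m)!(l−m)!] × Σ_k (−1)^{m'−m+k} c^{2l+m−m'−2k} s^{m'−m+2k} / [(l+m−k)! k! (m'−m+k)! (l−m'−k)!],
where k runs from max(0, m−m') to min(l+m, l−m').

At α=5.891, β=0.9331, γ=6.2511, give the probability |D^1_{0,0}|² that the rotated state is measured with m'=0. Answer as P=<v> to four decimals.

P=0.3544

Split into d^1_{0,0}(β=0.9331) × two z-phases.
With c≡cos(β/2)=0.893125 and s≡sin(β/2)=0.449808, N=[1·1·1·1]^{1/2}=1.000000
Admissible k: 0..1 (factorial args all ≥0)
  k=0: (−1)^0·1.0000/(1)·0.8931^2·0.4498^0 = +0.797673
  k=1: (−1)^1·1.0000/(1)·0.8931^0·0.4498^2 = -0.202327
d^1_{0,0}(0.9331) = +0.797673 -0.202327 = +0.595346
|D^1_{0,0}|² = |d^1_{0,0}(β)|² = (+0.595346)² = 0.354437 (the z-rotation phases have unit modulus)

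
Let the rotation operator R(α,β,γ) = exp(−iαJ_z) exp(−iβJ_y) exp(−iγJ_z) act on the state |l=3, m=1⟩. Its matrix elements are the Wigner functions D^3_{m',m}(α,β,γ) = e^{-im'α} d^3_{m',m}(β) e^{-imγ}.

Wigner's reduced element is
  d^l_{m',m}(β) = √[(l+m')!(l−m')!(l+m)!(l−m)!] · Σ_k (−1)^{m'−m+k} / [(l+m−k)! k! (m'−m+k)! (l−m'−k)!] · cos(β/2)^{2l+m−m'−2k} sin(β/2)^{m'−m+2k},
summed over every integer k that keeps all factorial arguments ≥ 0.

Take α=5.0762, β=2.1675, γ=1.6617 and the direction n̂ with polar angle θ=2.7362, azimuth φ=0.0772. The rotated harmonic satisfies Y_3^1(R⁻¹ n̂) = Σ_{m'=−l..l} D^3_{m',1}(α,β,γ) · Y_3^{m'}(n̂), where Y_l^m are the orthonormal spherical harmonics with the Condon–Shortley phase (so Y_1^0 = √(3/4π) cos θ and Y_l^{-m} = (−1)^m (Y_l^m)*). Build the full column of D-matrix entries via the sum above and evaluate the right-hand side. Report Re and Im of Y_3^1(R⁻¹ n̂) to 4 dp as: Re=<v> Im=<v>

Need the full column D^3_{m',1} for m'=−3..3 at α=5.0762, β=2.1675, γ=1.6617.
cos(β/2)=0.468018, sin(β/2)=0.883719
d^3_{-3,1}: single k=4 term ⇒ +0.517401;  D = +0.279322+0.435526i
d^3_{-2,1}: k∈[3..4] ⇒ +0.447466 -0.797689 = -0.350223;  D = +0.208229-0.281597i
d^3_{-1,1}: k∈[2..4] ⇒ +0.224817 -1.068739 +0.476305 = -0.367616;  D = +0.354011+0.099085i
d^3_{0,1}: k∈[1..3] ⇒ +0.068741 -0.735261 +0.873824 = +0.207304;  D = -0.018819-0.206448i
d^3_{1,1}: k∈[0..2] ⇒ +0.010509 -0.299756 +0.801554 = +0.512307;  D = +0.460250-0.225009i
d^3_{2,1}: k∈[0..1] ⇒ -0.062752 +0.447466 = +0.384714;  D = +0.280895+0.262874i
d^3_{3,1}: single k=0 term ⇒ +0.145119;  D = -0.054966+0.134306i
Y_3^{m'}(θ=2.7362,φ=0.0772) and Σ D·Y over m':
  (+0.2793+0.4355i)·(+0.0249-0.0059i)  (+0.2082-0.2816i)·(-0.1443+0.0225i)  (+0.3540+0.0991i)·(+0.4095-0.0317i)  (-0.0188-0.2064i)·(-0.4192+0.0000i)  (+0.4603-0.2250i)·(-0.4095-0.0317i)  (+0.2809+0.2629i)·(-0.1443-0.0225i)  (-0.0550+0.1343i)·(-0.0249-0.0059i)
Y_3^1(R⁻¹ n̂) = -0.086295+0.200710i

Re=-0.0863 Im=0.2007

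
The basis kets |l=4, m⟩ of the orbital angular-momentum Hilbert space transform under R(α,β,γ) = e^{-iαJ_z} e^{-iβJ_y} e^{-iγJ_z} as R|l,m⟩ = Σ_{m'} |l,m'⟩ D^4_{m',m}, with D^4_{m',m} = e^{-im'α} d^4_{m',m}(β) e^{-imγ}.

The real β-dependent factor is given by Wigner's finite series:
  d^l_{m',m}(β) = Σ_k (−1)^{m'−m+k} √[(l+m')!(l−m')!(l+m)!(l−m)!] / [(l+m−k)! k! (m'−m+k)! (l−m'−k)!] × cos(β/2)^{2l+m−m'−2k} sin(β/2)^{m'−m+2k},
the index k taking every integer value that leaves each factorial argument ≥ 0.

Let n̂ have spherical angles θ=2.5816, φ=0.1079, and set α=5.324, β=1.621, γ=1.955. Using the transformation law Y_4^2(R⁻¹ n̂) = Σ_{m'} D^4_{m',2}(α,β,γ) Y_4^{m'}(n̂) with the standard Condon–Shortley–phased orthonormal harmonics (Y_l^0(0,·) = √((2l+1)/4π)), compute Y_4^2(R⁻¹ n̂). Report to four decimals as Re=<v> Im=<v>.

Need the full column D^4_{m',2} for m'=−4..4 at α=5.324, β=1.621, γ=1.955.
cos(β/2)=0.689136, sin(β/2)=0.724632
d^4_{-4,2}: single k=6 term ⇒ +0.363826;  D = +0.038942-0.361736i
d^4_{-3,2}: k∈[5..6] ⇒ +0.733986 -0.270515 = +0.463471;  D = +0.405759-0.223975i
d^4_{-2,2}: k∈[4..6] ⇒ +0.932784 -0.825080 +0.076022 = +0.183727;  D = +0.165049+0.080710i
d^4_{-1,2}: k∈[3..5] ⇒ +0.836359 -1.387102 +0.306735 = -0.244009;  D = -0.038103-0.241015i
d^4_{0,2}: k∈[2..4] ⇒ +0.533564 -1.573185 +0.652283 = -0.387339;  D = +0.278504-0.269197i
d^4_{1,2}: k∈[1..3] ⇒ +0.226929 -1.254538 +0.924735 = -0.102875;  D = +0.101008+0.019507i
d^4_{2,2}: k∈[0..2] ⇒ +0.050868 -0.674911 +0.932784 = +0.308741;  D = -0.126127-0.281803i
d^4_{3,2}: k∈[0..1] ⇒ -0.200132 +0.663839 = +0.463707;  D = +0.237753-0.398118i
d^4_{4,2}: single k=0 term ⇒ +0.297608;  D = +0.296809-0.021783i
Y_4^{m'}(θ=2.5816,φ=0.1079) and Σ D·Y over m':
  (+0.0389-0.3617i)·(+0.0320-0.0147i)  (+0.4058-0.2240i)·(-0.1507+0.0506i)  (+0.1650+0.0807i)·(+0.3711-0.0813i)  (-0.0381-0.2410i)·(-0.4286+0.0464i)  (+0.2785-0.2692i)·(-0.0529+0.0000i)  (+0.1010+0.0195i)·(+0.4286+0.0464i)  (-0.1261-0.2818i)·(+0.3711+0.0813i)  (+0.2378-0.3981i)·(+0.1507+0.0506i)  (+0.2968-0.0218i)·(+0.0320+0.0147i)
Y_4^2(R⁻¹ n̂) = +0.110988+0.028329i

Re=0.1110 Im=0.0283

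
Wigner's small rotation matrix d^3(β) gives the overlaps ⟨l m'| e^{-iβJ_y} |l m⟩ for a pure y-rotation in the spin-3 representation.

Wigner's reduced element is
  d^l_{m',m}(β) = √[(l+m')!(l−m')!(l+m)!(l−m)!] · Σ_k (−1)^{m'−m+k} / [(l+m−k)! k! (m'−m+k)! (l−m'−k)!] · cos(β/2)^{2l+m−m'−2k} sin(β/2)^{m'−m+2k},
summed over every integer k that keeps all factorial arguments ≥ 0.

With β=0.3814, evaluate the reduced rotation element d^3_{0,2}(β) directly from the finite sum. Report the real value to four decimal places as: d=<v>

d=0.1761

d^3_{0,2}(β=0.3814) via Wigner's sum:
c=cos(0.3814/2)=0.981872, s=sin(0.3814/2)=0.189546; N=√[6·6·120·1]=65.726707
k∈{2,3} keeps every argument non-negative
  k=2: (−1)^0·65.7267/(12)·0.9819^4·0.1895^2 = +0.182899
  k=3: (−1)^1·65.7267/(12)·0.9819^2·0.1895^4 = -0.006816
d^3_{0,2}(0.3814) = +0.182899 -0.006816 = +0.176082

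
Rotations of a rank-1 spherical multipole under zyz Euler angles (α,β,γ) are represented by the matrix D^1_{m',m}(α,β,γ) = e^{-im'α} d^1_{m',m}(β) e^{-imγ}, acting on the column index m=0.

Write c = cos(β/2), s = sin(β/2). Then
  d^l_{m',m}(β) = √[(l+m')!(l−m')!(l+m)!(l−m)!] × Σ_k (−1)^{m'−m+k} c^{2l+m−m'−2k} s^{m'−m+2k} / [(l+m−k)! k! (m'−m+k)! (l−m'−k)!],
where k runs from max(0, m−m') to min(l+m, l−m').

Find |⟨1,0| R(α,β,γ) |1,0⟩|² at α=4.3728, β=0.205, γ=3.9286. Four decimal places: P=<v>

First d^1_{0,0}(β=0.205), then the phase factors e^{-i(0)α} and e^{-i(0)γ}:
With c≡cos(β/2)=0.994751 and s≡sin(β/2)=0.102321, N=[1·1·1·1]^{1/2}=1.000000
k∈{0,1} keeps every argument non-negative
  k=0: (−1)^0·1.0000/(1)·0.9948^2·0.1023^0 = +0.989530
  k=1: (−1)^1·1.0000/(1)·0.9948^0·0.1023^2 = -0.010470
d^1_{0,0}(0.205) = +0.989530 -0.010470 = +0.979061
|D^1_{0,0}|² = |d^1_{0,0}(β)|² = (+0.979061)² = 0.958560 (the z-rotation phases have unit modulus)

P=0.9586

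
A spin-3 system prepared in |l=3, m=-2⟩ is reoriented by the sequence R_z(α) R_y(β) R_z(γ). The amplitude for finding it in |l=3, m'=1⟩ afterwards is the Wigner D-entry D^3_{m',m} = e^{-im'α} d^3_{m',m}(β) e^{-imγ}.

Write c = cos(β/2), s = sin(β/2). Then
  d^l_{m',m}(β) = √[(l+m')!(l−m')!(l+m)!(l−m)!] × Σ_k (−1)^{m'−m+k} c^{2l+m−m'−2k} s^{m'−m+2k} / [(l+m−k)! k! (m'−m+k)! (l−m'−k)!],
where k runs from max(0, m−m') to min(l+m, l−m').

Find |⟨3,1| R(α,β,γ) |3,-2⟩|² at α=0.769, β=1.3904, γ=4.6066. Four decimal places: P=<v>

D^3_{1,-2}(0.769,1.3904,4.6066) = e^{-i·1·0.769}·d^3_{1,-2}(1.3904)·e^{-i·-2·4.6066}. Compute d first:
Half-angle: c=0.767926, s=0.640539. N=√(24·2·1·120)=75.894664
k∈{0,1} keeps every argument non-negative
  k=0: (−1)^3·75.8947/(12)·0.7679^3·0.6405^3 = -0.752704
  k=1: (−1)^4·75.8947/(24)·0.7679^1·0.6405^5 = +0.261847
d^3_{1,-2}(1.3904) = -0.752704 +0.261847 = -0.490857
|D^3_{1,-2}|² = |d^3_{1,-2}(β)|² = (-0.490857)² = 0.240941 (the z-rotation phases have unit modulus)

P=0.2409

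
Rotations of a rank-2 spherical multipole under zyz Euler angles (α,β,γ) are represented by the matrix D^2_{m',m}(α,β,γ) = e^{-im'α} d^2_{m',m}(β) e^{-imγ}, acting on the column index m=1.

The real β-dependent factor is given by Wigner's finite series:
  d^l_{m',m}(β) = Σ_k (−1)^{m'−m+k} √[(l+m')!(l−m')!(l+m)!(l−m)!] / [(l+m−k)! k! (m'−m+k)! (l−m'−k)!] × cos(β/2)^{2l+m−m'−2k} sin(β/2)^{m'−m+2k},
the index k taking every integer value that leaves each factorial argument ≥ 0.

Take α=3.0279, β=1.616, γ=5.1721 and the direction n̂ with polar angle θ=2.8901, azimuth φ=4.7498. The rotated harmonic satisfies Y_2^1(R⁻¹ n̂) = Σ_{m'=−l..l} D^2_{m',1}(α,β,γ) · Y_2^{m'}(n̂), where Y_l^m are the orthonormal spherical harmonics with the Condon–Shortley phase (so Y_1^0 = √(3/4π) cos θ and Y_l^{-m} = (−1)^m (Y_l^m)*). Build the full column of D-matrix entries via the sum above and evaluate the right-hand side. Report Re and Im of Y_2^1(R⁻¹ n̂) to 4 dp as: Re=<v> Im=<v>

Need the full column D^2_{m',1} for m'=−2..2 at α=3.0279, β=1.616, γ=5.1721.
cos(β/2)=0.690946, sin(β/2)=0.722907
d^2_{-2,1}: single k=3 term ⇒ +0.522060;  D = +0.331140+0.403600i
d^2_{-1,1}: k∈[2..3] ⇒ +0.748469 -0.273105 = +0.475364;  D = -0.257882-0.399334i
d^2_{0,1}: k∈[1..2] ⇒ +0.584103 -0.639391 = -0.055288;  D = -0.024530-0.049548i
d^2_{1,1}: k∈[0..1] ⇒ +0.227916 -0.748469 = -0.520552;  D = +0.176548+0.489699i
d^2_{2,1}: single k=0 term ⇒ -0.476918;  D = -0.109806-0.464105i
Y_2^{m'}(θ=2.8901,φ=4.7498) and Σ D·Y over m':
  (+0.3311+0.4036i)·(-0.0239+0.0018i)  (-0.2579-0.3993i)·(-0.0070-0.1861i)  (-0.0245-0.0495i)·(+0.5722+0.0000i)  (+0.1765+0.4897i)·(+0.0070-0.1861i)  (-0.1098-0.4641i)·(-0.0239-0.0018i)
Y_2^1(R⁻¹ n̂) = -0.001027-0.004793i

Re=-0.0010 Im=-0.0048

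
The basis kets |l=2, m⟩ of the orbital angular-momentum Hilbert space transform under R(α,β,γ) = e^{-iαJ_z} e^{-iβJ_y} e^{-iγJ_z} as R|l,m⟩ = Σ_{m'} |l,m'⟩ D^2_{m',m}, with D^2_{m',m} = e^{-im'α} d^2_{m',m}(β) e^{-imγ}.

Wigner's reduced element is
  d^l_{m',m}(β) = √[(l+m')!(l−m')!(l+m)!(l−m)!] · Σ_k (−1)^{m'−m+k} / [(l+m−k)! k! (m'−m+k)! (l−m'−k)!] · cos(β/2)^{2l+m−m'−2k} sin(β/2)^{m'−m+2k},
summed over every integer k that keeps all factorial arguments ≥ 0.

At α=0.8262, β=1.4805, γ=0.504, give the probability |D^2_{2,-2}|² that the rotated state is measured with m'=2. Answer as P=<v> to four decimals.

D^2_{2,-2}(0.8262,1.4805,0.504) = e^{-i·2·0.8262}·d^2_{2,-2}(1.4805)·e^{-i·-2·0.504}. Compute d first:
c=cos(1.4805/2)=0.738300, s=sin(1.4805/2)=0.674473; N=√[24·1·1·24]=24.000000
k: max(0,(-2)−(2))=0 … min(2+(-2),2−(2))=0
  k=0: (−1)^4·24.0000/(24)·0.7383^0·0.6745^4 = +0.206946
d^2_{2,-2}(1.4805) = +0.206946
|D^2_{2,-2}|² = |d^2_{2,-2}(β)|² = (+0.206946)² = 0.042827 (the z-rotation phases have unit modulus)

P=0.0428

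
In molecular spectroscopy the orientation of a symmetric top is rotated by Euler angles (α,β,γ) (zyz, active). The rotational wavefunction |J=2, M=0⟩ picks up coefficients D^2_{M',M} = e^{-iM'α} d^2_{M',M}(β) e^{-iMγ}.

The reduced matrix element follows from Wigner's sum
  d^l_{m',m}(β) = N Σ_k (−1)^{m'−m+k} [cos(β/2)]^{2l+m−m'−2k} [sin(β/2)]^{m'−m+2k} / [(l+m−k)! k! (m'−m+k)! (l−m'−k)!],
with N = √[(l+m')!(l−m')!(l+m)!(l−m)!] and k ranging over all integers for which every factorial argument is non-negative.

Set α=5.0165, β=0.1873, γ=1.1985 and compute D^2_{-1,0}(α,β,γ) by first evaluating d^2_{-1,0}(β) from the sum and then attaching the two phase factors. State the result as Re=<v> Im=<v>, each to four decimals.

D^2_{-1,0}(5.0165,0.1873,1.1985) = e^{-i·-1·5.0165}·d^2_{-1,0}(0.1873)·e^{-i·0·1.1985}. Compute d first:
With c≡cos(β/2)=0.995618 and s≡sin(β/2)=0.093513, N=[1·6·2·2]^{1/2}=4.898979
Admissible k: 1..2 (factorial args all ≥0)
  k=1: (−1)^0·4.8990/(2)·0.9956^3·0.0935^1 = +0.226062
  k=2: (−1)^1·4.8990/(2)·0.9956^1·0.0935^3 = -0.001994
d^2_{-1,0}(0.1873) = +0.226062 -0.001994 = +0.224067
D = (+0.299445-0.954114i)·(+0.224067)·(+1.000000+0.000000i) = +0.067096-0.213786i

Re=0.0671 Im=-0.2138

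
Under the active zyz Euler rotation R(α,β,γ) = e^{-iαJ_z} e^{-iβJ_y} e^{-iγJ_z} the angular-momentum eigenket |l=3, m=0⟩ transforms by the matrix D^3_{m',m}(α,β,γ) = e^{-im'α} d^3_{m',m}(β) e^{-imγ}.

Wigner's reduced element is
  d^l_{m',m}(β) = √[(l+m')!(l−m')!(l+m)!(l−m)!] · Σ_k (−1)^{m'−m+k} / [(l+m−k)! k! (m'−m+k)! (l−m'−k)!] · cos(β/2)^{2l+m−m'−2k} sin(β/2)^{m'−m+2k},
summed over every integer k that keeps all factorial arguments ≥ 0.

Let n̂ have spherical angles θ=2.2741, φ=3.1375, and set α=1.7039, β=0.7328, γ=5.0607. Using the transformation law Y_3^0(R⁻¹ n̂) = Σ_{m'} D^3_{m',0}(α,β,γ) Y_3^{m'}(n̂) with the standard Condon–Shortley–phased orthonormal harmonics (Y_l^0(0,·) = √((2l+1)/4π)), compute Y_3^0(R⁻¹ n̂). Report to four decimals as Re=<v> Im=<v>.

Re=0.3306 Im=0.0000

Need the full column D^3_{m',0} for m'=−3..3 at α=1.7039, β=0.7328, γ=5.0607.
cos(β/2)=0.933623, sin(β/2)=0.358257
d^3_{-3,0}: single k=3 term ⇒ +0.167345;  D = +0.065061-0.154180i
d^3_{-2,0}: k∈[2..3] ⇒ +0.534116 -0.078647 = +0.455469;  D = -0.439426-0.119822i
d^3_{-1,0}: k∈[1..3] ⇒ +0.880325 -0.388875 +0.019087 = +0.510537;  D = -0.067754+0.506021i
d^3_{0,0}: k∈[0..3] ⇒ +0.662262 -0.877642 +0.129230 -0.002114 = -0.088265;  D = -0.088265+0.000000i
d^3_{1,0}: k∈[0..2] ⇒ -0.880325 +0.388875 -0.019087 = -0.510537;  D = +0.067754+0.506021i
d^3_{2,0}: k∈[0..1] ⇒ +0.534116 -0.078647 = +0.455469;  D = -0.439426+0.119822i
d^3_{3,0}: single k=0 term ⇒ -0.167345;  D = -0.065061-0.154180i
Y_3^{m'}(θ=2.2741,φ=3.1375) and Σ D·Y over m':
  (+0.0651-0.1542i)·(-0.1851-0.0023i)  (-0.4394-0.1198i)·(-0.3845-0.0031i)  (-0.0678+0.5060i)·(-0.2690-0.0011i)  (-0.0883+0.0000i)·(+0.2193+0.0000i)  (+0.0678+0.5060i)·(+0.2690-0.0011i)  (-0.4394+0.1198i)·(-0.3845+0.0031i)  (-0.0651-0.1542i)·(+0.1851-0.0023i)
Y_3^0(R⁻¹ n̂) = +0.330575+0.000000i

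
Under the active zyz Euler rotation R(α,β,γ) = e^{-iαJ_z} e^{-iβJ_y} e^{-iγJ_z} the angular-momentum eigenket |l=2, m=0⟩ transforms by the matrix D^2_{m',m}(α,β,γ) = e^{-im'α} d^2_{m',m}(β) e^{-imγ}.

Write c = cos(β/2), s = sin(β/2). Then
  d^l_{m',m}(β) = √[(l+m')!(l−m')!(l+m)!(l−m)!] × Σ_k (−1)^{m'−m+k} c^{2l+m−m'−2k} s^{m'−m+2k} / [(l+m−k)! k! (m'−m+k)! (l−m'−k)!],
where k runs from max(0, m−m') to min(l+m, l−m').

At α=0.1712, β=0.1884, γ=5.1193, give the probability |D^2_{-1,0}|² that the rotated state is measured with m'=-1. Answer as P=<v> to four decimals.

First d^2_{-1,0}(β=0.1884), then the phase factors e^{-i(-1)α} and e^{-i(0)γ}:
c=cos(0.1884/2)=0.995566, s=sin(0.1884/2)=0.094061; N=√[1·6·2·2]=4.898979
k: max(0,(0)−(-1))=1 … min(2+(0),2−(-1))=2
  k=1: (−1)^0·4.8990/(2)·0.9956^3·0.0941^1 = +0.227350
  k=2: (−1)^1·4.8990/(2)·0.9956^1·0.0941^3 = -0.002029
d^2_{-1,0}(0.1884) = +0.227350 -0.002029 = +0.225321
|D^2_{-1,0}|² = |d^2_{-1,0}(β)|² = (+0.225321)² = 0.050769 (the z-rotation phases have unit modulus)

P=0.0508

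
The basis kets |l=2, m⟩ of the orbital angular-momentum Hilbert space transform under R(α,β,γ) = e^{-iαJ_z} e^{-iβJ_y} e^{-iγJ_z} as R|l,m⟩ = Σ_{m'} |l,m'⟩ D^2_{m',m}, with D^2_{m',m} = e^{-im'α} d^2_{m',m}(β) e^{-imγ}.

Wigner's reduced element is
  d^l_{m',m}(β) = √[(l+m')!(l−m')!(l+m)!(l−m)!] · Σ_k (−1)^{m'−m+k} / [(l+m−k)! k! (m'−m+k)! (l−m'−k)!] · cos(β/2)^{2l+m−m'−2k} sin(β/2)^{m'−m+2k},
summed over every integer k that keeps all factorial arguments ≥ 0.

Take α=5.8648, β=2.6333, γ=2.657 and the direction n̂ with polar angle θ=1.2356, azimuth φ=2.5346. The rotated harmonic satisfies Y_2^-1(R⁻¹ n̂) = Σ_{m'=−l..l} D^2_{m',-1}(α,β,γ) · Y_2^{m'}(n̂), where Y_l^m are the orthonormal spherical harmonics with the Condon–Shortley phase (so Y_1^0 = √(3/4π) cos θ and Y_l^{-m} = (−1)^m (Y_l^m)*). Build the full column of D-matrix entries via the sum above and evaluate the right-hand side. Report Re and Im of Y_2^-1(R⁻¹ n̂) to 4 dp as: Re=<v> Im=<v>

Need the full column D^2_{m',-1} for m'=−2..2 at α=5.8648, β=2.6333, γ=2.657.
cos(β/2)=0.251419, sin(β/2)=0.967878
d^2_{-2,-1}: single k=1 term ⇒ +0.030764;  D = -0.007594+0.029812i
d^2_{-1,-1}: k∈[0..1] ⇒ +0.003996 -0.177648 = -0.173652;  D = +0.107538-0.136347i
d^2_{0,-1}: k∈[0..1] ⇒ -0.037678 +0.558388 = +0.520710;  D = -0.460758+0.242572i
d^2_{1,-1}: k∈[0..1] ⇒ +0.177648 -0.877572 = -0.699925;  D = +0.698391-0.046306i
d^2_{2,-1}: single k=0 term ⇒ -0.455922;  D = +0.427939+0.157267i
Y_2^{m'}(θ=1.2356,φ=2.5346) and Σ D·Y over m':
  (-0.0076+0.0298i)·(+0.1203+0.3228i)  (+0.1075-0.1363i)·(-0.1971-0.1369i)  (-0.4608+0.2426i)·(-0.2130+0.0000i)  (+0.6984-0.0463i)·(+0.1971-0.1369i)  (+0.4279+0.1573i)·(+0.1203-0.3228i)
Y_2^-1(R⁻¹ n̂) = +0.281325-0.262315i

Re=0.2813 Im=-0.2623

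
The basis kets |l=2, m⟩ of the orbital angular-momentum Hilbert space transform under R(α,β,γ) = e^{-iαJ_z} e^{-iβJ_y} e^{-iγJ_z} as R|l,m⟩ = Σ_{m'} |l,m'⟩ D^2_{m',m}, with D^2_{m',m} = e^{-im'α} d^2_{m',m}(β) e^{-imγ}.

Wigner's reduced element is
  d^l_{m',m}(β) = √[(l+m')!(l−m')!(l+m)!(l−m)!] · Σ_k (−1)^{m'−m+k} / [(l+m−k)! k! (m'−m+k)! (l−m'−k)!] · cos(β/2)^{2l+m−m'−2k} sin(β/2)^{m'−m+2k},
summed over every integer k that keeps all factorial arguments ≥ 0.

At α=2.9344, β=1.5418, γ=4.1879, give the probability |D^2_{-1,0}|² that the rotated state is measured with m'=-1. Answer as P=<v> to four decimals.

P=0.0013

D^2_{-1,0}(2.9344,1.5418,4.1879) = e^{-i·-1·2.9344}·d^2_{-1,0}(1.5418)·e^{-i·0·4.1879}. Compute d first:
Half-angle: c=0.717284, s=0.696781. N=√(1·6·2·2)=4.898979
The bounds max(0,m−m')=1 and min(l+m,l−m')=2 give 2 terms
  k=1: (−1)^0·4.8990/(2)·0.7173^3·0.6968^1 = +0.629862
  k=2: (−1)^1·4.8990/(2)·0.7173^1·0.6968^3 = -0.594368
d^2_{-1,0}(1.5418) = +0.629862 -0.594368 = +0.035493
|D^2_{-1,0}|² = |d^2_{-1,0}(β)|² = (+0.035493)² = 0.001260 (the z-rotation phases have unit modulus)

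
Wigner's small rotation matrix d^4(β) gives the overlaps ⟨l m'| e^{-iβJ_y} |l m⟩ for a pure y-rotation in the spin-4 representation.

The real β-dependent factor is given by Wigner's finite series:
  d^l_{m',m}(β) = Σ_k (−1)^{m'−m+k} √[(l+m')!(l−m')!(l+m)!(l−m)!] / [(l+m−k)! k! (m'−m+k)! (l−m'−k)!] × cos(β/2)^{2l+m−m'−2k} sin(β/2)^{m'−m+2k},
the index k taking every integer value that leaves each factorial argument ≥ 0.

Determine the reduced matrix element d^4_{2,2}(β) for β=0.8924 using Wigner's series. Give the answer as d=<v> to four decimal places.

d^4_{2,2}(β=0.8924) via Wigner's sum:
Half-angle: c=0.902093, s=0.431541. N=√(720·2·720·2)=1440.000000
k: max(0,(2)−(2))=0 … min(4+(2),4−(2))=2
  k=0: (−1)^0·1440.0000/(1440)·0.9021^8·0.4315^0 = +0.438543
  k=1: (−1)^1·1440.0000/(120)·0.9021^6·0.4315^2 = -1.204298
  k=2: (−1)^2·1440.0000/(96)·0.9021^4·0.4315^4 = +0.344496
d^4_{2,2}(0.8924) = +0.438543 -1.204298 +0.344496 = -0.421259

d=-0.4213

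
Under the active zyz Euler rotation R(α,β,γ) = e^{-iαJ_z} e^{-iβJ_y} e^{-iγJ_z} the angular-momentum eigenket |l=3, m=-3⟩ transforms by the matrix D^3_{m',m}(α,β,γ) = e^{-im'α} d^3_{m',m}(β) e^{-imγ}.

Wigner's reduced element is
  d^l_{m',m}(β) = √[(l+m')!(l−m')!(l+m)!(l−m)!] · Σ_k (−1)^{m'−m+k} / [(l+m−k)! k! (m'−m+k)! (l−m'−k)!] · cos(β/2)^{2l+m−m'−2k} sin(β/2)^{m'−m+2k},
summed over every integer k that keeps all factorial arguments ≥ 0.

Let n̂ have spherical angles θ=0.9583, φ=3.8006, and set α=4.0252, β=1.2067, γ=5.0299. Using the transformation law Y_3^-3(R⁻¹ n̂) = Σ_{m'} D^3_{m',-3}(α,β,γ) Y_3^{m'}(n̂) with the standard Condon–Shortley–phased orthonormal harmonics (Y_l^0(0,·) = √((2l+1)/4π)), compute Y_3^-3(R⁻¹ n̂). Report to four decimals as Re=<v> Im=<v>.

Need the full column D^3_{m',-3} for m'=−3..3 at α=4.0252, β=1.2067, γ=5.0299.
cos(β/2)=0.823439, sin(β/2)=0.567404
d^3_{-3,-3}: single k=0 term ⇒ +0.311738;  D = -0.138888+0.279089i
d^3_{-2,-3}: single k=0 term ⇒ -0.526170;  D = +0.215438+0.480044i
d^3_{-1,-3}: single k=0 term ⇒ +0.573268;  D = +0.553204+0.150334i
d^3_{0,-3}: single k=0 term ⇒ -0.456129;  D = +0.371693-0.264382i
d^3_{1,-3}: single k=0 term ⇒ +0.272194;  D = +0.018746-0.271548i
d^3_{2,-3}: single k=0 term ⇒ -0.118623;  D = -0.086299-0.081387i
d^3_{3,-3}: single k=0 term ⇒ +0.033370;  D = -0.033099+0.004243i
Y_3^{m'}(θ=0.9583,φ=3.8006) and Σ D·Y over m':
  (-0.1389+0.2791i)·(+0.0903+0.2099i)  (+0.2154+0.4800i)·(+0.0984-0.3809i)  (+0.5532+0.1503i)·(-0.1364+0.1057i)  (+0.3717-0.2644i)·(-0.2891+0.0000i)  (+0.0187-0.2715i)·(+0.1364+0.1057i)  (-0.0863-0.0814i)·(+0.0984+0.3809i)  (-0.0331+0.0042i)·(-0.0903+0.2099i)
Y_3^-3(R⁻¹ n̂) = -0.010069-0.007681i

Re=-0.0101 Im=-0.0077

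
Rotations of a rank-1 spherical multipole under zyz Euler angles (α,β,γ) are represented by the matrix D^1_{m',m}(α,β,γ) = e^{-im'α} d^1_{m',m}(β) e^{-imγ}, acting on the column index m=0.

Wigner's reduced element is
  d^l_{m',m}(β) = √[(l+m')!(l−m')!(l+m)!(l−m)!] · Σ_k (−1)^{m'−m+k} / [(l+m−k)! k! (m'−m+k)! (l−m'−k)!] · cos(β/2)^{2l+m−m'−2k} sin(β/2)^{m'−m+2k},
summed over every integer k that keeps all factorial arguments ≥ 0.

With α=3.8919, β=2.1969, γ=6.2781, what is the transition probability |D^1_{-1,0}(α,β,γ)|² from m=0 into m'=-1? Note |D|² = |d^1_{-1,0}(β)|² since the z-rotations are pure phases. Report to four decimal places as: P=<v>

P=0.3283

D^1_{-1,0}(3.8919,2.1969,6.2781) = e^{-i·-1·3.8919}·d^1_{-1,0}(2.1969)·e^{-i·0·6.2781}. Compute d first:
c=cos(2.1969/2)=0.454977, s=sin(2.1969/2)=0.890503; N=√[1·2·1·1]=1.414214
k∈{1} keeps every argument non-negative
  k=1: (−1)^0·1.4142/(1)·0.4550^1·0.8905^1 = +0.572981
d^1_{-1,0}(2.1969) = +0.572981
|D^1_{-1,0}|² = |d^1_{-1,0}(β)|² = (+0.572981)² = 0.328307 (the z-rotation phases have unit modulus)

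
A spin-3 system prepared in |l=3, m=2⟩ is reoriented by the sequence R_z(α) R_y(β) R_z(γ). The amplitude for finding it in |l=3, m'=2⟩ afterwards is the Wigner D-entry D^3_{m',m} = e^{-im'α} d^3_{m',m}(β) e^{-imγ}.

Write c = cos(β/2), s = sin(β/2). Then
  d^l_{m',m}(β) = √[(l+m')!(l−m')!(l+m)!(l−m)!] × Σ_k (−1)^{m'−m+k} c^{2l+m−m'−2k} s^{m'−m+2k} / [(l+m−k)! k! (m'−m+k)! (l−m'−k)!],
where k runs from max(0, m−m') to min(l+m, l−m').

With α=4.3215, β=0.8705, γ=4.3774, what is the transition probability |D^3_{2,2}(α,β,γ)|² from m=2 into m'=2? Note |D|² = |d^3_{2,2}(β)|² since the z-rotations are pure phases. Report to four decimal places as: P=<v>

D^3_{2,2}(4.3215,0.8705,4.3774) = e^{-i·2·4.3215}·d^3_{2,2}(0.8705)·e^{-i·2·4.3774}. Compute d first:
Half-angle: c=0.906765, s=0.421637. N=√(120·1·120·1)=120.000000
k∈{0,1} keeps every argument non-negative
  k=0: (−1)^0·120.0000/(120)·0.9068^6·0.4216^0 = +0.555863
  k=1: (−1)^1·120.0000/(24)·0.9068^4·0.4216^2 = -0.600933
d^3_{2,2}(0.8705) = +0.555863 -0.600933 = -0.045070
|D^3_{2,2}|² = |d^3_{2,2}(β)|² = (-0.045070)² = 0.002031 (the z-rotation phases have unit modulus)

P=0.0020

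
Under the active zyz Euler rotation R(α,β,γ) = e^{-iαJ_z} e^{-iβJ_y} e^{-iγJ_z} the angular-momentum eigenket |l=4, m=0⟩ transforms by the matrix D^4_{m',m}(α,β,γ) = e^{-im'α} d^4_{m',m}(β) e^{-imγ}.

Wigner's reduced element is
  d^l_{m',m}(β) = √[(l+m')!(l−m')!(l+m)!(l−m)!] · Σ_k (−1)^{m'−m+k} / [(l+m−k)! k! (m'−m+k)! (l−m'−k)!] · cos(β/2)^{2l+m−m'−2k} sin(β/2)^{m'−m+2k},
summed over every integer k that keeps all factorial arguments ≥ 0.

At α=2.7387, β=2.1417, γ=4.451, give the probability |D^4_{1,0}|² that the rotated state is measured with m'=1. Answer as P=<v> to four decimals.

P=0.0590

First d^4_{1,0}(β=2.1417), then the phase factors e^{-i(1)α} and e^{-i(0)γ}:
c=cos(2.1417/2)=0.479378, s=sin(2.1417/2)=0.877608; N=√[120·6·24·24]=643.987578
k∈{0,1,2,3} keeps every argument non-negative
  k=0: (−1)^1·643.9876/(144)·0.4794^7·0.8776^1 = -0.022833
  k=1: (−1)^2·643.9876/(24)·0.4794^5·0.8776^3 = +0.459157
  k=2: (−1)^3·643.9876/(24)·0.4794^3·0.8776^5 = -1.538882
  k=3: (−1)^4·643.9876/(144)·0.4794^1·0.8776^7 = +0.859604
d^4_{1,0}(2.1417) = -0.022833 +0.459157 -1.538882 +0.859604 = -0.242954
|D^4_{1,0}|² = |d^4_{1,0}(β)|² = (-0.242954)² = 0.059027 (the z-rotation phases have unit modulus)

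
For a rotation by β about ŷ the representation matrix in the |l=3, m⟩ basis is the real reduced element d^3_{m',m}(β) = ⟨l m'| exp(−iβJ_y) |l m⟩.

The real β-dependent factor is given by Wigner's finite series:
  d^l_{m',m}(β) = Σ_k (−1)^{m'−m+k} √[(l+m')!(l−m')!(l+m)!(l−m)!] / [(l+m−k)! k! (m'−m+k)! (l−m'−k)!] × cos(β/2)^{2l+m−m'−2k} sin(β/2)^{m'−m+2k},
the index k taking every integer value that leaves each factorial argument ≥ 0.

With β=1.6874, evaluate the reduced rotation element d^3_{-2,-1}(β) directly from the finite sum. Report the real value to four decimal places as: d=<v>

d=-0.4680

d^3_{-2,-1}(β=1.6874) via Wigner's sum:
With c≡cos(β/2)=0.664703 and s≡sin(β/2)=0.747108, N=[1·120·2·24]^{1/2}=75.894664
The bounds max(0,m−m')=1 and min(l+m,l−m')=2 give 2 terms
  k=1: (−1)^0·75.8947/(24)·0.6647^5·0.7471^1 = +0.306564
  k=2: (−1)^1·75.8947/(12)·0.6647^3·0.7471^3 = -0.774573
d^3_{-2,-1}(1.6874) = +0.306564 -0.774573 = -0.468009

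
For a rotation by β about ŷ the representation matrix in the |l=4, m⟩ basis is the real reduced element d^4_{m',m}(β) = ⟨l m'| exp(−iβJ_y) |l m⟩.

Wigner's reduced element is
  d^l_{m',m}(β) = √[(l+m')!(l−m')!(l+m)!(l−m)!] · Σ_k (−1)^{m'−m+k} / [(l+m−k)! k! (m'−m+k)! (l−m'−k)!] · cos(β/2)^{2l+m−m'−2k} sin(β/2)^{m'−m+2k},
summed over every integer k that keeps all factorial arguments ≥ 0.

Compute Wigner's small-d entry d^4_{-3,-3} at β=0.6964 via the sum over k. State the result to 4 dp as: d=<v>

d^4_{-3,-3}(β=0.6964) via Wigner's sum:
With c≡cos(β/2)=0.939988 and s≡sin(β/2)=0.341206, N=[1·5040·1·5040]^{1/2}=5040.000000
Admissible k: 0..1 (factorial args all ≥0)
  k=0: (−1)^0·5040.0000/(5040)·0.9400^8·0.3412^0 = +0.609509
  k=1: (−1)^1·5040.0000/(720)·0.9400^6·0.3412^2 = -0.562170
d^4_{-3,-3}(0.6964) = +0.609509 -0.562170 = +0.047339

d=0.0473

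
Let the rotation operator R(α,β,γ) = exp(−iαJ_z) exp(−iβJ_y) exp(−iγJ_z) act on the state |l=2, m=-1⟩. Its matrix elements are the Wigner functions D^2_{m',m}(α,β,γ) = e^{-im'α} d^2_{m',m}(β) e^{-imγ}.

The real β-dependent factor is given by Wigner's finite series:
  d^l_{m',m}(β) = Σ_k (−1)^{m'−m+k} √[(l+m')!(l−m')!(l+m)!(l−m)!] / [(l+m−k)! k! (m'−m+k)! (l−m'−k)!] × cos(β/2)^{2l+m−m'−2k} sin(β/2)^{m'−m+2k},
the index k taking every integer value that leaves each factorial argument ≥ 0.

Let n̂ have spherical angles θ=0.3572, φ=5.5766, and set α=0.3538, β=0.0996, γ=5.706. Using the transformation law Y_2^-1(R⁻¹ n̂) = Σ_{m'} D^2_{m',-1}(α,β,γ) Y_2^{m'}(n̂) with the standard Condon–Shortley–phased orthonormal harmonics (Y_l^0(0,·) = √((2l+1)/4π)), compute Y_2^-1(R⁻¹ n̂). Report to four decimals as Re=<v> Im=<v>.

Need the full column D^2_{m',-1} for m'=−2..2 at α=0.3538, β=0.0996, γ=5.706.
cos(β/2)=0.998760, sin(β/2)=0.049779
d^2_{-2,-1}: single k=1 term ⇒ +0.099189;  D = +0.098347+0.012899i
d^2_{-1,-1}: k∈[0..1] ⇒ +0.995050 -0.007416 = +0.987635;  D = +0.963095-0.218793i
d^2_{0,-1}: k∈[0..1] ⇒ -0.121481 +0.000302 = -0.121179;  D = -0.101549+0.066124i
d^2_{1,-1}: k∈[0..1] ⇒ +0.007416 -0.000006 = +0.007409;  D = +0.004424-0.005944i
d^2_{2,-1}: single k=0 term ⇒ -0.000246;  D = -0.000070+0.000236i
Y_2^{m'}(θ=0.3572,φ=5.5766) and Σ D·Y over m':
  (+0.0983+0.0129i)·(+0.0074+0.0466i)  (+0.9631-0.2188i)·(+0.1925+0.1643i)  (-0.1015+0.0661i)·(+0.5151+0.0000i)  (+0.0044-0.0059i)·(-0.1925+0.1643i)  (-0.0001+0.0002i)·(+0.0074-0.0466i)
Y_2^-1(R⁻¹ n̂) = +0.169283+0.156747i

Re=0.1693 Im=0.1567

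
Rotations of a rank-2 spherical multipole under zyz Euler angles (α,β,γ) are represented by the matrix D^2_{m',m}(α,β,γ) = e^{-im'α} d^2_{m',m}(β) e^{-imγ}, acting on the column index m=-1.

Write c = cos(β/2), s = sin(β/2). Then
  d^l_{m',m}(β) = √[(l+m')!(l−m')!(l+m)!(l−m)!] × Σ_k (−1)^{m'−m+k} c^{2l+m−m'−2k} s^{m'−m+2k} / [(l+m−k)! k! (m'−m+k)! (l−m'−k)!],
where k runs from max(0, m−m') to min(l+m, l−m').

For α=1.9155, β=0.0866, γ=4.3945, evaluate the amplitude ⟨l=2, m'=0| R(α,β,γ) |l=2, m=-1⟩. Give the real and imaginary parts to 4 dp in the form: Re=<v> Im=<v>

Split into d^2_{0,-1}(β=0.0866) × two z-phases.
Half-angle: c=0.999063, s=0.043286. N=√(2·2·1·6)=4.898979
The bounds max(0,m−m')=0 and min(l+m,l−m')=1 give 2 terms
  k=0: (−1)^1·4.8990/(2)·0.9991^3·0.0433^1 = -0.105732
  k=1: (−1)^2·4.8990/(2)·0.9991^1·0.0433^3 = +0.000198
d^2_{0,-1}(0.0866) = -0.105732 +0.000198 = -0.105533
Phases: e^{-i·(0)·1.9155}=+1.000000+0.000000i, e^{-i·(-1)·4.3945}=-0.312562-0.949897i ⇒ D=+0.032986+0.100246i

Re=0.0330 Im=0.1002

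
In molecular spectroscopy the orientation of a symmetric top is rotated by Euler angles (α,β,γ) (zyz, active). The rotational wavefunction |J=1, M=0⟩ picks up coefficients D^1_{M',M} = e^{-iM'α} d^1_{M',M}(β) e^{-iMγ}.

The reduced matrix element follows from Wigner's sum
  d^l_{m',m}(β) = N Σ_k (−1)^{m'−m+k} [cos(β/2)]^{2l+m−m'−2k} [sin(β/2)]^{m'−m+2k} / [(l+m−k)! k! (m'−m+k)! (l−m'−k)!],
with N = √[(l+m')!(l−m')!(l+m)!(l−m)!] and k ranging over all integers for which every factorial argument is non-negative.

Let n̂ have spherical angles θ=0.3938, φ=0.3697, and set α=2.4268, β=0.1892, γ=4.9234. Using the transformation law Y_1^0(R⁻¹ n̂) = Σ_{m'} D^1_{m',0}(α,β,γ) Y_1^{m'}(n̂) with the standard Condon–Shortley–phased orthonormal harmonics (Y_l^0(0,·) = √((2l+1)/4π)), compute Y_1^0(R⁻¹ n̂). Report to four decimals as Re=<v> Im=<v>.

Need the full column D^1_{m',0} for m'=−1..1 at α=2.4268, β=0.1892, γ=4.9234.
cos(β/2)=0.995529, sin(β/2)=0.094459
d^1_{-1,0}: single k=1 term ⇒ +0.132988;  D = -0.100436+0.087168i
d^1_{0,0}: k∈[0..1] ⇒ +0.991078 -0.008922 = +0.982155;  D = +0.982155+0.000000i
d^1_{1,0}: single k=0 term ⇒ -0.132988;  D = +0.100436+0.087168i
Y_1^{m'}(θ=0.3938,φ=0.3697) and Σ D·Y over m':
  (-0.1004+0.0872i)·(+0.1236-0.0479i)  (+0.9822+0.0000i)·(+0.4512+0.0000i)  (+0.1004+0.0872i)·(-0.1236-0.0479i)
Y_1^0(R⁻¹ n̂) = +0.426673+0.000000i

Re=0.4267 Im=0.0000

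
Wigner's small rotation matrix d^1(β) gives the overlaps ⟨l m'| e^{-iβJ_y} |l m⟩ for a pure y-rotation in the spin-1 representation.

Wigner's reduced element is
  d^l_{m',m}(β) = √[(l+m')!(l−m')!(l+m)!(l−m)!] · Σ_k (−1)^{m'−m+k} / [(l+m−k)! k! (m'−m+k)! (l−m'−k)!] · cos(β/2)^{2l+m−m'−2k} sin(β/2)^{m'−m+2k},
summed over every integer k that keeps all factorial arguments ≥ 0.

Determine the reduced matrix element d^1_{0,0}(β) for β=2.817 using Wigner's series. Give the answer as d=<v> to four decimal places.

d=-0.9478

d^1_{0,0}(β=2.817) via Wigner's sum:
c=cos(2.817/2)=0.161585, s=sin(2.817/2)=0.986859; N=√[1·1·1·1]=1.000000
k∈{0,1} keeps every argument non-negative
  k=0: (−1)^0·1.0000/(1)·0.1616^2·0.9869^0 = +0.026110
  k=1: (−1)^1·1.0000/(1)·0.1616^0·0.9869^2 = -0.973890
d^1_{0,0}(2.817) = +0.026110 -0.973890 = -0.947781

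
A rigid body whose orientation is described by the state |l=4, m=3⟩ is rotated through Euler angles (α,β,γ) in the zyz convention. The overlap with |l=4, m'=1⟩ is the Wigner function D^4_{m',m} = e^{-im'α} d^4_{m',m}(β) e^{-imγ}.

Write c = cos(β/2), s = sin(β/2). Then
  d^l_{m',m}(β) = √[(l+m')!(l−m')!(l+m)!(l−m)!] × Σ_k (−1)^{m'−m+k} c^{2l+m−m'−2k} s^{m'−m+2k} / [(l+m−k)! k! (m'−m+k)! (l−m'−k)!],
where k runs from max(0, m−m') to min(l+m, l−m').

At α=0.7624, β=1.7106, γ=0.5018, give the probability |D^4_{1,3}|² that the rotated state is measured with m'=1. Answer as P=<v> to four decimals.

First d^4_{1,3}(β=1.7106), then the phase factors e^{-i(1)α} and e^{-i(3)γ}:
c=cos(1.7106/2)=0.655992, s=sin(1.7106/2)=0.754768; N=√[120·6·5040·1]=1904.940944
k∈{2,3} keeps every argument non-negative
  k=2: (−1)^0·1904.9409/(240)·0.6560^6·0.7548^2 = +0.360320
  k=3: (−1)^1·1904.9409/(144)·0.6560^4·0.7548^4 = -0.794999
d^4_{1,3}(1.7106) = +0.360320 -0.794999 = -0.434679
|D^4_{1,3}|² = |d^4_{1,3}(β)|² = (-0.434679)² = 0.188946 (the z-rotation phases have unit modulus)

P=0.1889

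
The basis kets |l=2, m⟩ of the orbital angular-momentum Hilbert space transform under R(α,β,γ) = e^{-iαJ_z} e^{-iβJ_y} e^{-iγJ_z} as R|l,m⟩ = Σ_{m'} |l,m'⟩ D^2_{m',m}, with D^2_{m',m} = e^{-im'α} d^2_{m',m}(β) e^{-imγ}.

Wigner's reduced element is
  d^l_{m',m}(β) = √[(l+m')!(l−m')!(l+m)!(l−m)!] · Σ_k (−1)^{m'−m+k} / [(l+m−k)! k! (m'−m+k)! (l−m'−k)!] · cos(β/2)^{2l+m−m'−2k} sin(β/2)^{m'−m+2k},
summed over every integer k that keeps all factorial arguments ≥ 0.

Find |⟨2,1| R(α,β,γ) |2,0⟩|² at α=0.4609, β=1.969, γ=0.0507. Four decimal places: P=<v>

P=0.1916

First d^2_{1,0}(β=1.969), then the phase factors e^{-i(1)α} and e^{-i(0)γ}:
Half-angle: c=0.553280, s=0.832996. N=√(6·1·2·2)=4.898979
k: max(0,(0)−(1))=0 … min(2+(0),2−(1))=1
  k=0: (−1)^1·4.8990/(2)·0.5533^3·0.8330^1 = -0.345583
  k=1: (−1)^2·4.8990/(2)·0.5533^1·0.8330^3 = +0.783337
d^2_{1,0}(1.969) = -0.345583 +0.783337 = +0.437753
|D^2_{1,0}|² = |d^2_{1,0}(β)|² = (+0.437753)² = 0.191628 (the z-rotation phases have unit modulus)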